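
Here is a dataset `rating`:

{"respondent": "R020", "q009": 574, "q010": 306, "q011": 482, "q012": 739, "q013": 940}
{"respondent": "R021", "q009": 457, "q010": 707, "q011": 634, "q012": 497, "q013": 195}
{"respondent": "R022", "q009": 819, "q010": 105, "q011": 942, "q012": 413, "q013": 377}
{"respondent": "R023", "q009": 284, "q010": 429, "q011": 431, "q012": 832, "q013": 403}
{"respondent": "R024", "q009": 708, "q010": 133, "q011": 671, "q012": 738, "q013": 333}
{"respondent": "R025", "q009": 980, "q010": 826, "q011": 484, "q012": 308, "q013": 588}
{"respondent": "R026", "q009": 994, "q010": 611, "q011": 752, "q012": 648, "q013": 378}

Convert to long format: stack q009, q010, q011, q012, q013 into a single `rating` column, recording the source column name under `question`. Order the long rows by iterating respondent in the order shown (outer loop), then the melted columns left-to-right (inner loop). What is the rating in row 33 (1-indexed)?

35 rows total (7 × 5). Row 33: index ⌊(33-1)/5⌋ = 6 into respondent → R026; (33-1) mod 5 = 2 into the melted columns → q011.
So row 33 is (R026, q011, 752); rating = 752.

752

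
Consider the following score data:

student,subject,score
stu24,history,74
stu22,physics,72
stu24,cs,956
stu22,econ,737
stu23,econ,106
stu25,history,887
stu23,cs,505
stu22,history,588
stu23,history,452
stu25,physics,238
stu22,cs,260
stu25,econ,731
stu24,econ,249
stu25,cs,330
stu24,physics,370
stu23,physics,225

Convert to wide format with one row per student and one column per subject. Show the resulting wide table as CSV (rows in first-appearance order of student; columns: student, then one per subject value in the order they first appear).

student,history,physics,cs,econ
stu24,74,370,956,249
stu22,588,72,260,737
stu23,452,225,505,106
stu25,887,238,330,731

Columns: student plus the 4 distinct subject values (history, physics, cs, econ).
For example, row stu24 column history takes score=74 from the long row (stu24, history).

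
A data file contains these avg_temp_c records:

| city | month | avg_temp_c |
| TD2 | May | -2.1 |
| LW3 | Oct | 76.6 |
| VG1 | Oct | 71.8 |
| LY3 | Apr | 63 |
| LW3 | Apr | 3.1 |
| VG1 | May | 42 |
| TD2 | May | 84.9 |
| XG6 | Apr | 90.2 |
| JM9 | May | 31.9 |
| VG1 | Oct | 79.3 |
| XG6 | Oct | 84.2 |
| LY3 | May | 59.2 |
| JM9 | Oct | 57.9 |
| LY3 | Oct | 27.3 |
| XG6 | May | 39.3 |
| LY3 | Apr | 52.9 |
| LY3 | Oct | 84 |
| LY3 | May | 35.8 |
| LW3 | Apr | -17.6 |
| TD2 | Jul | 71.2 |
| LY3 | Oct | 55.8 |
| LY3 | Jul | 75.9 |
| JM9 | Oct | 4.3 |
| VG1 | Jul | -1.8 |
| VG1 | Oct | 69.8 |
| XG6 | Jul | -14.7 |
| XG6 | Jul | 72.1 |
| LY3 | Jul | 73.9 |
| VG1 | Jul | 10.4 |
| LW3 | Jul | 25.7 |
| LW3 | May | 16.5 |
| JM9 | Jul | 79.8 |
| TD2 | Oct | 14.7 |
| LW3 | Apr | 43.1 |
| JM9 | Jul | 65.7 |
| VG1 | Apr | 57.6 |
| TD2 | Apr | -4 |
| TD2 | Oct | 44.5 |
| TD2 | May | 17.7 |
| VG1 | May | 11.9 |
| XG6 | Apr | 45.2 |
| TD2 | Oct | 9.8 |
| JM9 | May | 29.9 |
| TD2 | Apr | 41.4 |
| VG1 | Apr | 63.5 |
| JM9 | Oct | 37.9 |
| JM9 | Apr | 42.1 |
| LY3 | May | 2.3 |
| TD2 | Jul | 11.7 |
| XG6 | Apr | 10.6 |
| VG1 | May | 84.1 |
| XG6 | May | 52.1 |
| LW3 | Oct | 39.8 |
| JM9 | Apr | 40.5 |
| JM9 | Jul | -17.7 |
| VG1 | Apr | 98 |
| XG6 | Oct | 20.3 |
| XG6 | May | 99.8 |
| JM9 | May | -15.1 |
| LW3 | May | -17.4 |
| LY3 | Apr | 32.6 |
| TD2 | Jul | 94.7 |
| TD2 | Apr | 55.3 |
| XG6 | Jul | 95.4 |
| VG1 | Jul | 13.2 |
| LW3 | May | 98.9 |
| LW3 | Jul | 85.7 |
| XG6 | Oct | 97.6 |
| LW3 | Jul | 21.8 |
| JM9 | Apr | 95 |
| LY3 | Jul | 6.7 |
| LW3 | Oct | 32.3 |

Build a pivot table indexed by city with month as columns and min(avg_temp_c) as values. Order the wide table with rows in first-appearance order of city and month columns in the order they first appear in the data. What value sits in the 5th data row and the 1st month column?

With rows in first-appearance order of city, row 5 is city=XG6. month columns in first-appearance order: May, Oct, Apr, Jul; column 1 is May.
Long rows with city=XG6, month=May: min(39.3, 52.1, 99.8) = 39.3.

39.3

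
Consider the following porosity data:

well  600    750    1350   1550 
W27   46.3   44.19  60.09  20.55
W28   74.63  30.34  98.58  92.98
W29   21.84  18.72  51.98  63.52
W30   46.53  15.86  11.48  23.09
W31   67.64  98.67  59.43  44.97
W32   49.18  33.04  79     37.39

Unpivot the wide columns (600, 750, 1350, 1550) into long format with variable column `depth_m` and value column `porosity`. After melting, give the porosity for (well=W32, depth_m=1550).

37.39

Unpivoting turns each (well, wide-column) pair into one long row.
The wide cell at row W32, column 1550 holds 37.39, so the long row (W32, 1550) has porosity=37.39.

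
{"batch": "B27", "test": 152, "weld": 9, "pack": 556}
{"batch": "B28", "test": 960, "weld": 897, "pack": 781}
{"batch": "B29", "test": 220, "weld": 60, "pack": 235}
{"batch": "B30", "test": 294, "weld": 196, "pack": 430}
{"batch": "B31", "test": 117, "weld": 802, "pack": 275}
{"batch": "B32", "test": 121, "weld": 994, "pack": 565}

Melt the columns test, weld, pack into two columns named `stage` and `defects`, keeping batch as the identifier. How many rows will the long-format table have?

6 batch values × 3 melted columns = 18 rows.

18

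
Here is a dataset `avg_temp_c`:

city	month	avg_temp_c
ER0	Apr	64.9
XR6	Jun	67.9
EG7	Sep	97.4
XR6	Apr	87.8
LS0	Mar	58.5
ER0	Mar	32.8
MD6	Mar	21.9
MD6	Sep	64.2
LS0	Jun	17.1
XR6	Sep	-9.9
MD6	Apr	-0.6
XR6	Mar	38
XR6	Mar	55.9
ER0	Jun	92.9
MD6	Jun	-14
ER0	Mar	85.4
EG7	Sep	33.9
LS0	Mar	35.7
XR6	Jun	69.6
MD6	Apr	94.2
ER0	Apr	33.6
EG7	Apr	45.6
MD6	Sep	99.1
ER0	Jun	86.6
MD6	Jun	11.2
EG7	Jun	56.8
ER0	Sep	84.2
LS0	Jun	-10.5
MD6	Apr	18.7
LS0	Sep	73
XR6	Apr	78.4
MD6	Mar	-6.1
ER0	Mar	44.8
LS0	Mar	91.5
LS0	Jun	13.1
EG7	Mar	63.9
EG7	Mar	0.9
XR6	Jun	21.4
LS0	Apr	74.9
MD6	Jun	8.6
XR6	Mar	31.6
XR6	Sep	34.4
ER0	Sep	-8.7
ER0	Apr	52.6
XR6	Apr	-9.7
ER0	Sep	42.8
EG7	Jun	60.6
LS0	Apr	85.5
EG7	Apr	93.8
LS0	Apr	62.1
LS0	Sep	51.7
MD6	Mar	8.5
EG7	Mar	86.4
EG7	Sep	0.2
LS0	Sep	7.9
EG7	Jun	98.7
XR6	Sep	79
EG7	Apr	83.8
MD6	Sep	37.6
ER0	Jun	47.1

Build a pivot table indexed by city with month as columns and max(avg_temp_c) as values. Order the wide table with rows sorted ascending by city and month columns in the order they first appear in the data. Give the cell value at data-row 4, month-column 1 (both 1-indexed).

94.2

With rows sorted ascending by city, row 4 is city=MD6. month columns in first-appearance order: Apr, Jun, Sep, Mar; column 1 is Apr.
Long rows with city=MD6, month=Apr: max(-0.6, 94.2, 18.7) = 94.2.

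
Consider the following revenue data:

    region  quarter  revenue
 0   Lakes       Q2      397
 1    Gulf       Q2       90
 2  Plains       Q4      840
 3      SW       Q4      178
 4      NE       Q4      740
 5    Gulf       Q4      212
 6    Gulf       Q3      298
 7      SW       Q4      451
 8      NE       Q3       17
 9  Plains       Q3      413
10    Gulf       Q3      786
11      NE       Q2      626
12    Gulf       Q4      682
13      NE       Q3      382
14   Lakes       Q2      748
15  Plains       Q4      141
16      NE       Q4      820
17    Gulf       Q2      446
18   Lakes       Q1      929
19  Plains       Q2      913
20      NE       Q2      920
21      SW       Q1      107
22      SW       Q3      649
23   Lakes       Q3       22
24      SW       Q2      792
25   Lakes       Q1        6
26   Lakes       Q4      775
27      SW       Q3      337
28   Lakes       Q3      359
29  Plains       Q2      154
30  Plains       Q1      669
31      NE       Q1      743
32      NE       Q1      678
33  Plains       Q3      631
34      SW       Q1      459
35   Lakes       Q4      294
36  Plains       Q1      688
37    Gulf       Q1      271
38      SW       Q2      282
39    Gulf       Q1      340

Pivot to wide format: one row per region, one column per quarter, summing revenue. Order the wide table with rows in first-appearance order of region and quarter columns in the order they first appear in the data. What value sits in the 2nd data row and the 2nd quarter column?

With rows in first-appearance order of region, row 2 is region=Gulf. quarter columns in first-appearance order: Q2, Q4, Q3, Q1; column 2 is Q4.
Long rows with region=Gulf, quarter=Q4: 212 + 682 = 894.

894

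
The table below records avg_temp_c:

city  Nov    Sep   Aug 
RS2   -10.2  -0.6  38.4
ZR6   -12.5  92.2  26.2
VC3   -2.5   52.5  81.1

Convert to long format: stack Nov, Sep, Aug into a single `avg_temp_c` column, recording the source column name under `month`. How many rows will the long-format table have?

3 city values × 3 melted columns = 9 rows.

9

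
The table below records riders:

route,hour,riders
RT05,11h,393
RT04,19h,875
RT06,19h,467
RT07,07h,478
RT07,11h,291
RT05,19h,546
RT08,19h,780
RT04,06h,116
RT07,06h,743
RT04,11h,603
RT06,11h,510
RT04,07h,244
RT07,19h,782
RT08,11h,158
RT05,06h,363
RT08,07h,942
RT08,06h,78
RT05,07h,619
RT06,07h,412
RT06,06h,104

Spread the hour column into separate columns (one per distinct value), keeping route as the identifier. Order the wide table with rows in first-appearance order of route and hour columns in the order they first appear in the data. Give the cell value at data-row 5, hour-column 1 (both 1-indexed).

With rows in first-appearance order of route, row 5 is route=RT08. hour columns in first-appearance order: 11h, 19h, 07h, 06h; column 1 is 11h.
Long rows with route=RT08, hour=11h: riders = 158.

158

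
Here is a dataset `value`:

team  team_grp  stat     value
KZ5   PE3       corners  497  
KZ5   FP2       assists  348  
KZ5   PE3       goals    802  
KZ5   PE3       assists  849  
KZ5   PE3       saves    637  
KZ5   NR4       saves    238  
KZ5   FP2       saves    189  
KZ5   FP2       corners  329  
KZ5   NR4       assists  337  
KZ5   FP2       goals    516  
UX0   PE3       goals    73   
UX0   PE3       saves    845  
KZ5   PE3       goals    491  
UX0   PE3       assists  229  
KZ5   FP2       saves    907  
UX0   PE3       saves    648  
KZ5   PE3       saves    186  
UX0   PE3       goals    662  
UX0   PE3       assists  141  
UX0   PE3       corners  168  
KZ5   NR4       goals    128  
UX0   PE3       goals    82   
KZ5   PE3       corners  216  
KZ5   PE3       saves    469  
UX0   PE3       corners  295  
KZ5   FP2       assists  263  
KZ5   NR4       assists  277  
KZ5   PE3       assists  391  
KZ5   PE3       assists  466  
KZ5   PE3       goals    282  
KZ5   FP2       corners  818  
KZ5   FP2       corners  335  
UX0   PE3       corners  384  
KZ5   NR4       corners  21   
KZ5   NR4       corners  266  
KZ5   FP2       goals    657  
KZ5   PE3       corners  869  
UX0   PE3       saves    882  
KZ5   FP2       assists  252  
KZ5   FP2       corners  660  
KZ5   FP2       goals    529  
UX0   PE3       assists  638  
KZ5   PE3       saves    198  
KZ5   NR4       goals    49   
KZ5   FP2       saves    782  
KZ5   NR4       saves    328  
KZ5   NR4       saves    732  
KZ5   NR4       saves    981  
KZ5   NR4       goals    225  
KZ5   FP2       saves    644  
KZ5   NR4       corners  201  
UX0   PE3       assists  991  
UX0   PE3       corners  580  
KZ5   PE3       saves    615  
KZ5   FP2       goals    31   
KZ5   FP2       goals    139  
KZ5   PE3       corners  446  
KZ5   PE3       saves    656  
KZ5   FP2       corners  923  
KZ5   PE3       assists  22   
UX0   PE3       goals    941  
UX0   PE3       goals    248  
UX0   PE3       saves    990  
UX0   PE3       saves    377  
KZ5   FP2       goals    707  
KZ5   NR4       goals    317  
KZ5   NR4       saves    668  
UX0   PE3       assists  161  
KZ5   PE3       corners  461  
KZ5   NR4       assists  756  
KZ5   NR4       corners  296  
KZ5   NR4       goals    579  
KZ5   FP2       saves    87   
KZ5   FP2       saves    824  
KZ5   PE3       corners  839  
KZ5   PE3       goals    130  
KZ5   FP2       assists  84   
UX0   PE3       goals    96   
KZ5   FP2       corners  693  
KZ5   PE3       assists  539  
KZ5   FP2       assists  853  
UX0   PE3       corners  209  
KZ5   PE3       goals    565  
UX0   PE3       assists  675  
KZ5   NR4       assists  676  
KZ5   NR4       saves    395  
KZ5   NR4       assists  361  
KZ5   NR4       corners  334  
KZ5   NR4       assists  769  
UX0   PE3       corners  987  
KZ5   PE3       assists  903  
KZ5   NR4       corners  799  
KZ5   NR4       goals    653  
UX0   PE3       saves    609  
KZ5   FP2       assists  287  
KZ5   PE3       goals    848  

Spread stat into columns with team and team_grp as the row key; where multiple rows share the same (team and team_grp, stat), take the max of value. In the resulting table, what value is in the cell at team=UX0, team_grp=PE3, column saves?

Rows with team=UX0, team_grp=PE3 and stat=saves: value values are 845, 648, 882, 990, 377, 609.
max(845, 648, 882, 990, 377, 609) = 990.

990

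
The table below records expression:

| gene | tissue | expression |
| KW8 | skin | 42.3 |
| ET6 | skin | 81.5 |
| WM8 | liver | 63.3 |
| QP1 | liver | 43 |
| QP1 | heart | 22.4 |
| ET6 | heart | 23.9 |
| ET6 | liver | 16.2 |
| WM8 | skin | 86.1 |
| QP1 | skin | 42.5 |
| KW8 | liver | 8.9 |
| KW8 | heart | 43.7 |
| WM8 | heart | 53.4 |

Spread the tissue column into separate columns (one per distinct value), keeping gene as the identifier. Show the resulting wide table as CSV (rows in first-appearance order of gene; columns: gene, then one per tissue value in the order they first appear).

gene,skin,liver,heart
KW8,42.3,8.9,43.7
ET6,81.5,16.2,23.9
WM8,86.1,63.3,53.4
QP1,42.5,43,22.4

Columns: gene plus the 3 distinct tissue values (skin, liver, heart).
For example, row KW8 column skin takes expression=42.3 from the long row (KW8, skin).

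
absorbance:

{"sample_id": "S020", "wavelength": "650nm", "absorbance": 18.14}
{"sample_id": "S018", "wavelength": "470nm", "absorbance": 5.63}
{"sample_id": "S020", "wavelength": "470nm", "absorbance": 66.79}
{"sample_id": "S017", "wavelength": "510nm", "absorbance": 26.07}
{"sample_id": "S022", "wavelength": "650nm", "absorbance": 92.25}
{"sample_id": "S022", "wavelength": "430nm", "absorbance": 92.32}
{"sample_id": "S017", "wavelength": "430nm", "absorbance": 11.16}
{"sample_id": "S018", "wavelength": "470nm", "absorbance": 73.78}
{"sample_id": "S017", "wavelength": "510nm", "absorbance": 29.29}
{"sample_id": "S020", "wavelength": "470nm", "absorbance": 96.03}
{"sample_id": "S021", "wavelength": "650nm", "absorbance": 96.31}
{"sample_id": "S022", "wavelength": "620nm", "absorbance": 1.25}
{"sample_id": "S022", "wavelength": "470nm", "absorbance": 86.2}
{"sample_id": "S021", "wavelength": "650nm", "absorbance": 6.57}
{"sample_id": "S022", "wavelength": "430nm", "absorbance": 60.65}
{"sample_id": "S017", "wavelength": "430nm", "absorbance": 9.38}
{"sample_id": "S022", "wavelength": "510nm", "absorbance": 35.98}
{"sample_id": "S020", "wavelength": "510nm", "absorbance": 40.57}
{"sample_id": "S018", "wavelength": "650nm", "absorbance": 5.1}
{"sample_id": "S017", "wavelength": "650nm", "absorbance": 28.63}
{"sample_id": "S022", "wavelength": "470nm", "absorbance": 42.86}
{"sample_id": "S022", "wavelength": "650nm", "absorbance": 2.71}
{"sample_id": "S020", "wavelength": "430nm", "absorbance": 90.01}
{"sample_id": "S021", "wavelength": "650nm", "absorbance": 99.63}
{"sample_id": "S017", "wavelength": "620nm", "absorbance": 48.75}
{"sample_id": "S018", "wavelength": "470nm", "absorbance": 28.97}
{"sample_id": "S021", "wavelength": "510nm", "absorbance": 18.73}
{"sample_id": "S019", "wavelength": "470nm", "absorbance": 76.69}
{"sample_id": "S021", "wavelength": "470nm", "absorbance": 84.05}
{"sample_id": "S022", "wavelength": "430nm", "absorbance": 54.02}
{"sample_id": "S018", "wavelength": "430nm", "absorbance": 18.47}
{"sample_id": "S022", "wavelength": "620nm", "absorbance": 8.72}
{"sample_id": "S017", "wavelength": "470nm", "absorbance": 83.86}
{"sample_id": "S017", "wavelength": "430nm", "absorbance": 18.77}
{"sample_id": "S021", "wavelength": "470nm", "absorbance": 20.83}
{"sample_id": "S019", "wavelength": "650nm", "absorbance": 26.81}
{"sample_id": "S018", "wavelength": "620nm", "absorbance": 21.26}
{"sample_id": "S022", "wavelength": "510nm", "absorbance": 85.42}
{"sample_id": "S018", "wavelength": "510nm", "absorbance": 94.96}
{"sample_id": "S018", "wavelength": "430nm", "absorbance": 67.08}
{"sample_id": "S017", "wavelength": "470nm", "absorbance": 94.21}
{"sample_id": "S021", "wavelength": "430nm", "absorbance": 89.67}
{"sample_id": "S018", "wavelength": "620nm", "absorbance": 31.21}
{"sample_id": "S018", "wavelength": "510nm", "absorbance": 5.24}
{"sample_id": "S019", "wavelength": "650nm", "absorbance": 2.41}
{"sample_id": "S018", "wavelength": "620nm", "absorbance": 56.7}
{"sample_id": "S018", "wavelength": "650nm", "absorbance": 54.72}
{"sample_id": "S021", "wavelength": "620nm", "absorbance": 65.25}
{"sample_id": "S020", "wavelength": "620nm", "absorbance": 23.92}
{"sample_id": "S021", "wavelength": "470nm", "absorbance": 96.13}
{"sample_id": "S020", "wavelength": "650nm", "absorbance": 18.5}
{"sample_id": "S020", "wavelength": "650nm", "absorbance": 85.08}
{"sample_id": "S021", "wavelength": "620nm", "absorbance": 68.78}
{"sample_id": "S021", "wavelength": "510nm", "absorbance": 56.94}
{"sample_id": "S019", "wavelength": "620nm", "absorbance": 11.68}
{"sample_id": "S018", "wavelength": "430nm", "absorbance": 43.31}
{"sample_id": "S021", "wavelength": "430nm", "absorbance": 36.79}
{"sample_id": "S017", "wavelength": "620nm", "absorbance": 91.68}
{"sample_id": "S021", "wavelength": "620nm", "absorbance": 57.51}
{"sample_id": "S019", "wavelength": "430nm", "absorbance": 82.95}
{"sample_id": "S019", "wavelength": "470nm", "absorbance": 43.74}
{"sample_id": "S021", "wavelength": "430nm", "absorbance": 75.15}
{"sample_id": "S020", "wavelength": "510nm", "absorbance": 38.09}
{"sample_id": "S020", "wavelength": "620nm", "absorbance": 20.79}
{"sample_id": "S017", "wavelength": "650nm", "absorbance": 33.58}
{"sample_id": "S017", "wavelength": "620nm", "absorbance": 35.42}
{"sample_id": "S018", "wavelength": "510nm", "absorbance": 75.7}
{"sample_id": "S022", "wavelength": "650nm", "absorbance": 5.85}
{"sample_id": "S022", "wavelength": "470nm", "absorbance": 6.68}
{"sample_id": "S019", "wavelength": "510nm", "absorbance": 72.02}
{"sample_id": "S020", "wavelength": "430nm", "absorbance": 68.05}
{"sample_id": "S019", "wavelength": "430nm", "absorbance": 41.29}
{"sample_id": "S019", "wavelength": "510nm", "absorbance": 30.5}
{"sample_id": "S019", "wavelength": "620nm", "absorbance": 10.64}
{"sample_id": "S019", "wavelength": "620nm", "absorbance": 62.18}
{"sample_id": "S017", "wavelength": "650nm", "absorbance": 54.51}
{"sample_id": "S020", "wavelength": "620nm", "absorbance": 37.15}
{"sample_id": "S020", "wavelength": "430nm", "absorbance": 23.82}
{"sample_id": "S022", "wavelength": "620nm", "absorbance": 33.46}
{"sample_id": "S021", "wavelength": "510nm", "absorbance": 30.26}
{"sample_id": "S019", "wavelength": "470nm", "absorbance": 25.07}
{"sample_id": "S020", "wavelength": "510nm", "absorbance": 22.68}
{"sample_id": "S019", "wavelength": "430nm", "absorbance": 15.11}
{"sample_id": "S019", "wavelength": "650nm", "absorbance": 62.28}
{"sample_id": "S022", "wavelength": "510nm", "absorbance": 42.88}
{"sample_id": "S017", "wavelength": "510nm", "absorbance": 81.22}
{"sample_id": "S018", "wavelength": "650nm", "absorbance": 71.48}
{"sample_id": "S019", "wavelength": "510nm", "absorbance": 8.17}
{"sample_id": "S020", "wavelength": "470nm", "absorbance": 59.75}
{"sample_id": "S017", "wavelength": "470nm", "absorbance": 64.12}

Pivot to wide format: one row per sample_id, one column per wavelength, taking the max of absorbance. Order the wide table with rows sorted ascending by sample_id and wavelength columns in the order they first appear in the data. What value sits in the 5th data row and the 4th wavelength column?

89.67

With rows sorted ascending by sample_id, row 5 is sample_id=S021. wavelength columns in first-appearance order: 650nm, 470nm, 510nm, 430nm, 620nm; column 4 is 430nm.
Long rows with sample_id=S021, wavelength=430nm: max(89.67, 36.79, 75.15) = 89.67.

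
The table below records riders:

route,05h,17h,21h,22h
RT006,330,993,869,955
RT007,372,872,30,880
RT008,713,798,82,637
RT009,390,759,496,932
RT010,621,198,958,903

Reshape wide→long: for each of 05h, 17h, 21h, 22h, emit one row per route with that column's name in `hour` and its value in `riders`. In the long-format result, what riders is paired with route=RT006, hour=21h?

Unpivoting turns each (route, wide-column) pair into one long row.
The wide cell at row RT006, column 21h holds 869, so the long row (RT006, 21h) has riders=869.

869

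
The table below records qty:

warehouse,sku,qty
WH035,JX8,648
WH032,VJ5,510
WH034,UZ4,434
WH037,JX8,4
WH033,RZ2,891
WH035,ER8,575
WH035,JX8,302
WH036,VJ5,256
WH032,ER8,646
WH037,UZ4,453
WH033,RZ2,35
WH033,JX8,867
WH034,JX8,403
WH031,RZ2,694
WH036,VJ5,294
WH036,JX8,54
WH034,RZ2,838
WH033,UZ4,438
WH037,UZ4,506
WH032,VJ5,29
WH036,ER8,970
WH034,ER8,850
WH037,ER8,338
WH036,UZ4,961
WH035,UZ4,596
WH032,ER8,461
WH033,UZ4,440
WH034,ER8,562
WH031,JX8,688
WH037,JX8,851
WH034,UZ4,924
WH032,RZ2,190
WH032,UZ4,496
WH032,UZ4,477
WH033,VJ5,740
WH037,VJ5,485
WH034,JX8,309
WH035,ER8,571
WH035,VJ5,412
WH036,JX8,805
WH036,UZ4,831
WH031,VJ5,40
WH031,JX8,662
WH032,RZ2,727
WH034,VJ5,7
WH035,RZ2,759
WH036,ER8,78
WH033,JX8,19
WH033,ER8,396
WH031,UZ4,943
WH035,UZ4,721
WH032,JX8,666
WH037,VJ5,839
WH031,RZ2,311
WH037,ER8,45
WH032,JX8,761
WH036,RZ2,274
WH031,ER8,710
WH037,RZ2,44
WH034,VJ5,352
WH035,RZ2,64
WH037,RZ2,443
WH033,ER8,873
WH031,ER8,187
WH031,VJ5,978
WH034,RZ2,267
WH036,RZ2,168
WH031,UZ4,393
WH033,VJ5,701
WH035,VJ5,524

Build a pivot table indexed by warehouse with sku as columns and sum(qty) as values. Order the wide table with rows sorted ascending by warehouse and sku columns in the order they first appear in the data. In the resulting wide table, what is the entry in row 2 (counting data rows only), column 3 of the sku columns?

With rows sorted ascending by warehouse, row 2 is warehouse=WH032. sku columns in first-appearance order: JX8, VJ5, UZ4, RZ2, ER8; column 3 is UZ4.
Long rows with warehouse=WH032, sku=UZ4: 496 + 477 = 973.

973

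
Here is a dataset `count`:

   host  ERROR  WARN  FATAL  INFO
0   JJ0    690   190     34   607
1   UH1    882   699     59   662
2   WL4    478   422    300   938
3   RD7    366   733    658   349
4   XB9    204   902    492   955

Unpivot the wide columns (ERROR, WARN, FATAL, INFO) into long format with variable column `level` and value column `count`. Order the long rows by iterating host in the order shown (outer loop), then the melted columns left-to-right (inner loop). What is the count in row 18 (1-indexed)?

20 rows total (5 × 4). Row 18: index ⌊(18-1)/4⌋ = 4 into host → XB9; (18-1) mod 4 = 1 into the melted columns → WARN.
So row 18 is (XB9, WARN, 902); count = 902.

902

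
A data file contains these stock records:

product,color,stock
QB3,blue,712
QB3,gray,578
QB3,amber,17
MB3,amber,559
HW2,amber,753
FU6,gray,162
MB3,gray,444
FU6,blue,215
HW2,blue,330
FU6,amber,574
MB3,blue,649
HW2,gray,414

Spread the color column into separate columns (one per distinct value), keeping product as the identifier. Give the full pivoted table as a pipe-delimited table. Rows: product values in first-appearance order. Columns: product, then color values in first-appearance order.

| product | blue | gray | amber |
| QB3 | 712 | 578 | 17 |
| MB3 | 649 | 444 | 559 |
| HW2 | 330 | 414 | 753 |
| FU6 | 215 | 162 | 574 |

Columns: product plus the 3 distinct color values (blue, gray, amber).
For example, row QB3 column blue takes stock=712 from the long row (QB3, blue).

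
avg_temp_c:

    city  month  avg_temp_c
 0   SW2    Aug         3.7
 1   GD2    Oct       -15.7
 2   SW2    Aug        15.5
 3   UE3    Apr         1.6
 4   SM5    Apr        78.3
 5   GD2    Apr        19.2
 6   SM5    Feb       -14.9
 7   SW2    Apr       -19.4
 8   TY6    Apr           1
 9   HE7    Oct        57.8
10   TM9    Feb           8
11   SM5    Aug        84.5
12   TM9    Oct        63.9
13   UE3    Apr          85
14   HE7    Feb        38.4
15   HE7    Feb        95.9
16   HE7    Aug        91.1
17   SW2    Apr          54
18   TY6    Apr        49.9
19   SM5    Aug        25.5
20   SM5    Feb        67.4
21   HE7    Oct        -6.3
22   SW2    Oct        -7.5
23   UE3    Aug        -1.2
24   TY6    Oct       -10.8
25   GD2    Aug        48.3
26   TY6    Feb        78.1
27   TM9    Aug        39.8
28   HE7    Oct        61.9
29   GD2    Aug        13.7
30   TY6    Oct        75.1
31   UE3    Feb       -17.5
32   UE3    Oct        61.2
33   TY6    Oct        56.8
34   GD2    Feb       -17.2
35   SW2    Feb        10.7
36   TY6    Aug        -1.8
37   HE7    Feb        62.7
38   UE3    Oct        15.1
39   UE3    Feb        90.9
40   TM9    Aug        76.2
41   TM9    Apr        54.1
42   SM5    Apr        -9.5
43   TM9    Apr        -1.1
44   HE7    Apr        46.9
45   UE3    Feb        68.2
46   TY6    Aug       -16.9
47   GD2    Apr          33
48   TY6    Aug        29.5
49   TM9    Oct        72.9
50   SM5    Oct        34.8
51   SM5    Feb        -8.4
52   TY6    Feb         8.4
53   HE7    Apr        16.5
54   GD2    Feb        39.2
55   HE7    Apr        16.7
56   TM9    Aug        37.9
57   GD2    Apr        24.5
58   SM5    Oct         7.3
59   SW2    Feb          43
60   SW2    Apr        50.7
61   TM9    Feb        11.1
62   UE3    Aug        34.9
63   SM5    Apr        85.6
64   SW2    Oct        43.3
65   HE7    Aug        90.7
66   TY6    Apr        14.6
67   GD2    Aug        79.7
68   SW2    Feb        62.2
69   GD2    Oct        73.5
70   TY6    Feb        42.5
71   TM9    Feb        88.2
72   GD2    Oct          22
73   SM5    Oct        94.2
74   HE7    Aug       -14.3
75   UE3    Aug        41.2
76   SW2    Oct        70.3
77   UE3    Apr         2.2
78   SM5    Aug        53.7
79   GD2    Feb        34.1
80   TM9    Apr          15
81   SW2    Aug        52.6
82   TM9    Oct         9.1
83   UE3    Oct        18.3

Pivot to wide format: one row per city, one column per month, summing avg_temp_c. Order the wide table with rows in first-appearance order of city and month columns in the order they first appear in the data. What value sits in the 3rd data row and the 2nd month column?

94.6

With rows in first-appearance order of city, row 3 is city=UE3. month columns in first-appearance order: Aug, Oct, Apr, Feb; column 2 is Oct.
Long rows with city=UE3, month=Oct: 61.2 + 15.1 + 18.3 = 94.6.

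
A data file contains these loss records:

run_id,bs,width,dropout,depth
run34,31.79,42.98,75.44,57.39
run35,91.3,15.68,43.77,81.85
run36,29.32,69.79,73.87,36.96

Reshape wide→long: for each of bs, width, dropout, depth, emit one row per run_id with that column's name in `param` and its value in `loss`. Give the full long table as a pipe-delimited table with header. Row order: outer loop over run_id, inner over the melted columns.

Each (run_id, column) pair becomes one row: 3 × 4 = 12 rows.
For example, (run34, bs) → loss=31.79.

| run_id | param | loss |
| run34 | bs | 31.79 |
| run34 | width | 42.98 |
| run34 | dropout | 75.44 |
| run34 | depth | 57.39 |
| run35 | bs | 91.3 |
| run35 | width | 15.68 |
| run35 | dropout | 43.77 |
| run35 | depth | 81.85 |
| run36 | bs | 29.32 |
| run36 | width | 69.79 |
| run36 | dropout | 73.87 |
| run36 | depth | 36.96 |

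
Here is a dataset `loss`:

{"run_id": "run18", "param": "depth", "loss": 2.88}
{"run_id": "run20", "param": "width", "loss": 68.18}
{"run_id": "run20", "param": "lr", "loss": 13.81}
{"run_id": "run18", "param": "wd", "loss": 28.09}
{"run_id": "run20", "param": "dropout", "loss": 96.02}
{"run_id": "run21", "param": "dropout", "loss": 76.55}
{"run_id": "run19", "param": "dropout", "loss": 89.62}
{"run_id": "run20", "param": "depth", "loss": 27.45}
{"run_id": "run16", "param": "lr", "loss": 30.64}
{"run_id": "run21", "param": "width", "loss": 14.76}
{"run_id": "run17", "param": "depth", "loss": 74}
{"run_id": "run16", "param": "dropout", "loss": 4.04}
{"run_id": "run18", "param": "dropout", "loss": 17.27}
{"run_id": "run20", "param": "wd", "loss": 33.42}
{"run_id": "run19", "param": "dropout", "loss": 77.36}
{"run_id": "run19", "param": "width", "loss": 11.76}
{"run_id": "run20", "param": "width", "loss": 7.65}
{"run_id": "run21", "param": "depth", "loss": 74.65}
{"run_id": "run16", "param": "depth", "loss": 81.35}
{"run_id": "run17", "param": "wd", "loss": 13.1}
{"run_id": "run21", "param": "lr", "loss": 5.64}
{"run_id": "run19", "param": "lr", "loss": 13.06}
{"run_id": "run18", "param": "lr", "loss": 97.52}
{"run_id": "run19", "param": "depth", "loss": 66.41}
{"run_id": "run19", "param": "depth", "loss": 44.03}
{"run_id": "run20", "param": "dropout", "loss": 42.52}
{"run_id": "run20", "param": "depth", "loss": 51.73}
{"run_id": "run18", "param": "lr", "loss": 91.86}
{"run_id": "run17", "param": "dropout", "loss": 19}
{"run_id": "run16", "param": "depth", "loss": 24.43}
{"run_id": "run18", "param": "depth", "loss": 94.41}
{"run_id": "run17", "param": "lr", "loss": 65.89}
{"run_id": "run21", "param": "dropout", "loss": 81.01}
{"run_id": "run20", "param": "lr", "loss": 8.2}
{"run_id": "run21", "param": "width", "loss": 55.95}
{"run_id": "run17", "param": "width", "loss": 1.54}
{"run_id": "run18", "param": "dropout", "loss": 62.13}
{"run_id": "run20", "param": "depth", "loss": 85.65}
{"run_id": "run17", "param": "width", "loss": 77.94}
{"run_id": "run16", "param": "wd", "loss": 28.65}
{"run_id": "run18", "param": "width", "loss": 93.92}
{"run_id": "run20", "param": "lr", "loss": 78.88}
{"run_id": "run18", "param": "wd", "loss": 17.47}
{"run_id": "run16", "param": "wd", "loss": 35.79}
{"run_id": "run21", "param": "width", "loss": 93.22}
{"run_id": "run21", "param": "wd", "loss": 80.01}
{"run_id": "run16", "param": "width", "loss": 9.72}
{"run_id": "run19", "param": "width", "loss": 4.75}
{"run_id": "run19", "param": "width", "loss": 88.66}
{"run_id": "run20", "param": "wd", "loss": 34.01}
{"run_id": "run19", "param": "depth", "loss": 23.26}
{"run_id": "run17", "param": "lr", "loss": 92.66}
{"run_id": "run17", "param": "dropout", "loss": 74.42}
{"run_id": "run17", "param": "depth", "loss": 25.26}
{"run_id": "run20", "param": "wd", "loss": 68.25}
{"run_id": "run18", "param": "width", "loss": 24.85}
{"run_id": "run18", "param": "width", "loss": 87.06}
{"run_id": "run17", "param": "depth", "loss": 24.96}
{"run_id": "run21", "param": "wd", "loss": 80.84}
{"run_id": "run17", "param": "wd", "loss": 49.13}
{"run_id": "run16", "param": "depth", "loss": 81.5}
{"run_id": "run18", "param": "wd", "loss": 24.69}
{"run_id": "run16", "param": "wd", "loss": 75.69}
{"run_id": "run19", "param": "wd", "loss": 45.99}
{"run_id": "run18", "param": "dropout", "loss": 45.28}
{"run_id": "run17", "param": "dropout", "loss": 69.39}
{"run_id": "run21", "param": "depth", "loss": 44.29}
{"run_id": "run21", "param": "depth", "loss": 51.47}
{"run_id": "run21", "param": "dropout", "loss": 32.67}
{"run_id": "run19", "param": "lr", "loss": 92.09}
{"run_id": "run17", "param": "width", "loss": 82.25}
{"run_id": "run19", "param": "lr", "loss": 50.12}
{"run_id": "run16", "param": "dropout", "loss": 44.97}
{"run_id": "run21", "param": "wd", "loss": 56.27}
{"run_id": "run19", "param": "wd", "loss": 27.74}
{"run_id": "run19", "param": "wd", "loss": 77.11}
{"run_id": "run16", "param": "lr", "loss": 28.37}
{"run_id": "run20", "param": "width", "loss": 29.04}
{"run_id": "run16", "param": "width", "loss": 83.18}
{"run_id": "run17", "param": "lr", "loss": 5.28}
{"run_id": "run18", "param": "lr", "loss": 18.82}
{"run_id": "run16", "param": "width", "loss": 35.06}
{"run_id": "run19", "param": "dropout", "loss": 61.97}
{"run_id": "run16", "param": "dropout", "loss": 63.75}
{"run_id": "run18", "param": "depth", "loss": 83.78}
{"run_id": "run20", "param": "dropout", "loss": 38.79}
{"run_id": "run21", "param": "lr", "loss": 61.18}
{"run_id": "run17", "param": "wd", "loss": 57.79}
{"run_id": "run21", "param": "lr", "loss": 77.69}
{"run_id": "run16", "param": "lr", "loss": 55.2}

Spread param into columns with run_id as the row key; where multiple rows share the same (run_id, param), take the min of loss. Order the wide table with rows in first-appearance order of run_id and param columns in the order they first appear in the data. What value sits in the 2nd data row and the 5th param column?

38.79

With rows in first-appearance order of run_id, row 2 is run_id=run20. param columns in first-appearance order: depth, width, lr, wd, dropout; column 5 is dropout.
Long rows with run_id=run20, param=dropout: min(96.02, 42.52, 38.79) = 38.79.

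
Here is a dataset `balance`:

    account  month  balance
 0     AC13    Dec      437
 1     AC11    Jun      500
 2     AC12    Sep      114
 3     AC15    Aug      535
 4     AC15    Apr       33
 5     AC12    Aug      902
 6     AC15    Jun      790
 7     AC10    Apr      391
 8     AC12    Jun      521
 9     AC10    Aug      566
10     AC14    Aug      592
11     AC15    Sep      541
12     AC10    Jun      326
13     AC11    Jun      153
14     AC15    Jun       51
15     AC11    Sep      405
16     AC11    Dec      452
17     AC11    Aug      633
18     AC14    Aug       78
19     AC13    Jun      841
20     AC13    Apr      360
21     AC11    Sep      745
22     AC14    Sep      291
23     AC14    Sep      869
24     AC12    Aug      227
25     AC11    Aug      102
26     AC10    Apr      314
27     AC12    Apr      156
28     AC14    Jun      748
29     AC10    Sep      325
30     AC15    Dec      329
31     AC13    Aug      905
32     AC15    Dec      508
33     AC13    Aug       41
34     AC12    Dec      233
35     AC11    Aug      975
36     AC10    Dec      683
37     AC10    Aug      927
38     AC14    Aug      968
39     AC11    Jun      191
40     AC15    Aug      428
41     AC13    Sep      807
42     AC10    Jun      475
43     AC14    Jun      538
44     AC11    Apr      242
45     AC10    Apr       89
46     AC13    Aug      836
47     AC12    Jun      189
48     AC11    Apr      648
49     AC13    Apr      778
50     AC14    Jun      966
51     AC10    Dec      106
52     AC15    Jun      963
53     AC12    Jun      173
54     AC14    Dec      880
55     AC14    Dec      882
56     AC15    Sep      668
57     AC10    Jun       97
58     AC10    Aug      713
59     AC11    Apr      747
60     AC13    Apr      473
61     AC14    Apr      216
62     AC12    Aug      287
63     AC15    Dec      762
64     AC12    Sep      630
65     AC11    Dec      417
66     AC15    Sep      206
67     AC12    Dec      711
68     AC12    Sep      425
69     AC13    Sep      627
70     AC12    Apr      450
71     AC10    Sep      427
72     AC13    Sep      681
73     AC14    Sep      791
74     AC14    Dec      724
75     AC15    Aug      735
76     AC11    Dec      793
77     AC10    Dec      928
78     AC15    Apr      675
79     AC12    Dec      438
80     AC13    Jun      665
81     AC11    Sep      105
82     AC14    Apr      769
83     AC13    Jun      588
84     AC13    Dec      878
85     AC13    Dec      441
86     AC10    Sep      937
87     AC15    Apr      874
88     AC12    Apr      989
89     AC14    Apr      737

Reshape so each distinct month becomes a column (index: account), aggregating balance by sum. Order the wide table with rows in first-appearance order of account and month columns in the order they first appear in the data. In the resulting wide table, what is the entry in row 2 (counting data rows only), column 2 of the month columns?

With rows in first-appearance order of account, row 2 is account=AC11. month columns in first-appearance order: Dec, Jun, Sep, Aug, Apr; column 2 is Jun.
Long rows with account=AC11, month=Jun: 500 + 153 + 191 = 844.

844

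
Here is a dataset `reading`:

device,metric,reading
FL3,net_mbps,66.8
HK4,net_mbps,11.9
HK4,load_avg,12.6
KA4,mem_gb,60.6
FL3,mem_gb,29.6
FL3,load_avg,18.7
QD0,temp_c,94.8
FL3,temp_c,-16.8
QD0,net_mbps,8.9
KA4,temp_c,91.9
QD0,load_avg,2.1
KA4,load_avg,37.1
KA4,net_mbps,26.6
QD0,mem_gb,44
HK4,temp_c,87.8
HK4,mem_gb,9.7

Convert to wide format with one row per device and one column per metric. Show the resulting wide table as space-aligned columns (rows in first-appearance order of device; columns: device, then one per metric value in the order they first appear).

Columns: device plus the 4 distinct metric values (net_mbps, load_avg, mem_gb, temp_c).
For example, row FL3 column net_mbps takes reading=66.8 from the long row (FL3, net_mbps).

device  net_mbps  load_avg  mem_gb  temp_c
FL3     66.8      18.7      29.6    -16.8 
HK4     11.9      12.6      9.7     87.8  
KA4     26.6      37.1      60.6    91.9  
QD0     8.9       2.1       44      94.8  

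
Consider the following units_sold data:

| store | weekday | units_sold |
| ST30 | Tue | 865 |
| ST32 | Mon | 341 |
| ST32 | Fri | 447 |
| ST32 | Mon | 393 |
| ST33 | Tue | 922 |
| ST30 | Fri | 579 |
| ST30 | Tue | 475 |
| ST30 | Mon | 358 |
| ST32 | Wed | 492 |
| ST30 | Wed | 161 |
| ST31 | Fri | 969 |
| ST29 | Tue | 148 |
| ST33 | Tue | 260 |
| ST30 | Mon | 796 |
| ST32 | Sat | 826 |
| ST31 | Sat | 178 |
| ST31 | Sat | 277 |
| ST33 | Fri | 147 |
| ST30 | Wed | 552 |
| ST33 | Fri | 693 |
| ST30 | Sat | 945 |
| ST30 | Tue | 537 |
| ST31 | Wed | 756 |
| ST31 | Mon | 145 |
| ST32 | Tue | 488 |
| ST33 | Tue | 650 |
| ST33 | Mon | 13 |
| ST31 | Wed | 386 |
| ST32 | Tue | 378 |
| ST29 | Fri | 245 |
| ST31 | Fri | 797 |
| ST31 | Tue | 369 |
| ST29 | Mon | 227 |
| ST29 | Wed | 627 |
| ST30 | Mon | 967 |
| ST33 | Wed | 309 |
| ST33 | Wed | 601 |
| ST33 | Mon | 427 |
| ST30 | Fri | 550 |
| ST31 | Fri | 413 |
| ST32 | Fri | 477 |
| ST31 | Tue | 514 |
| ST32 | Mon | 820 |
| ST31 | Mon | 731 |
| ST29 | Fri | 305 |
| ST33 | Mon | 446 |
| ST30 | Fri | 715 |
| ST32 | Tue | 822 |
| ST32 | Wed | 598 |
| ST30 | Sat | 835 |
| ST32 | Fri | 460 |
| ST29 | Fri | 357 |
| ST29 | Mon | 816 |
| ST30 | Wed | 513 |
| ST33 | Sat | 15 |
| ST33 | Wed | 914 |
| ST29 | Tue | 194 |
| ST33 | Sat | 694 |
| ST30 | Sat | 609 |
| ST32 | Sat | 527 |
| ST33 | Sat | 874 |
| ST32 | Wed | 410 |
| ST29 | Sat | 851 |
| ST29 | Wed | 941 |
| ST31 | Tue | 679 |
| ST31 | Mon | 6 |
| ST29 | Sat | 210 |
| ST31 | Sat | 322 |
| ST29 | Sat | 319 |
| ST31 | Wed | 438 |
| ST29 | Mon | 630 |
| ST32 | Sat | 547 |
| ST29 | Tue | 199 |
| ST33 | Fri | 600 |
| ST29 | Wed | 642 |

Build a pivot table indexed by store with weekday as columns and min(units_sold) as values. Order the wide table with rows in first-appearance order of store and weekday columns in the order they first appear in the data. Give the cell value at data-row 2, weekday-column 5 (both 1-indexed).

With rows in first-appearance order of store, row 2 is store=ST32. weekday columns in first-appearance order: Tue, Mon, Fri, Wed, Sat; column 5 is Sat.
Long rows with store=ST32, weekday=Sat: min(826, 527, 547) = 527.

527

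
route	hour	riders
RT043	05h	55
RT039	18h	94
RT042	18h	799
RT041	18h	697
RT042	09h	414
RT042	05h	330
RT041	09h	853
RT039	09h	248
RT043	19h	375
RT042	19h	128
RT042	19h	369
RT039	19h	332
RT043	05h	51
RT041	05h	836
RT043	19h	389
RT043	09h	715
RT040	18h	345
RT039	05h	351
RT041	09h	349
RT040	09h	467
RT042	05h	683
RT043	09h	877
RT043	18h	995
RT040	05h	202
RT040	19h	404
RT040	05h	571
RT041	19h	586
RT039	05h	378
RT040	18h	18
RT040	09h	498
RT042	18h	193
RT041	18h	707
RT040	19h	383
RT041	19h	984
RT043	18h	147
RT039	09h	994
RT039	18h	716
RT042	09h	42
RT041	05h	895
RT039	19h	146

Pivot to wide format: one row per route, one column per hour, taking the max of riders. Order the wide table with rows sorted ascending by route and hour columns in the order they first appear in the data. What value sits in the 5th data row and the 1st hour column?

55

With rows sorted ascending by route, row 5 is route=RT043. hour columns in first-appearance order: 05h, 18h, 09h, 19h; column 1 is 05h.
Long rows with route=RT043, hour=05h: max(55, 51) = 55.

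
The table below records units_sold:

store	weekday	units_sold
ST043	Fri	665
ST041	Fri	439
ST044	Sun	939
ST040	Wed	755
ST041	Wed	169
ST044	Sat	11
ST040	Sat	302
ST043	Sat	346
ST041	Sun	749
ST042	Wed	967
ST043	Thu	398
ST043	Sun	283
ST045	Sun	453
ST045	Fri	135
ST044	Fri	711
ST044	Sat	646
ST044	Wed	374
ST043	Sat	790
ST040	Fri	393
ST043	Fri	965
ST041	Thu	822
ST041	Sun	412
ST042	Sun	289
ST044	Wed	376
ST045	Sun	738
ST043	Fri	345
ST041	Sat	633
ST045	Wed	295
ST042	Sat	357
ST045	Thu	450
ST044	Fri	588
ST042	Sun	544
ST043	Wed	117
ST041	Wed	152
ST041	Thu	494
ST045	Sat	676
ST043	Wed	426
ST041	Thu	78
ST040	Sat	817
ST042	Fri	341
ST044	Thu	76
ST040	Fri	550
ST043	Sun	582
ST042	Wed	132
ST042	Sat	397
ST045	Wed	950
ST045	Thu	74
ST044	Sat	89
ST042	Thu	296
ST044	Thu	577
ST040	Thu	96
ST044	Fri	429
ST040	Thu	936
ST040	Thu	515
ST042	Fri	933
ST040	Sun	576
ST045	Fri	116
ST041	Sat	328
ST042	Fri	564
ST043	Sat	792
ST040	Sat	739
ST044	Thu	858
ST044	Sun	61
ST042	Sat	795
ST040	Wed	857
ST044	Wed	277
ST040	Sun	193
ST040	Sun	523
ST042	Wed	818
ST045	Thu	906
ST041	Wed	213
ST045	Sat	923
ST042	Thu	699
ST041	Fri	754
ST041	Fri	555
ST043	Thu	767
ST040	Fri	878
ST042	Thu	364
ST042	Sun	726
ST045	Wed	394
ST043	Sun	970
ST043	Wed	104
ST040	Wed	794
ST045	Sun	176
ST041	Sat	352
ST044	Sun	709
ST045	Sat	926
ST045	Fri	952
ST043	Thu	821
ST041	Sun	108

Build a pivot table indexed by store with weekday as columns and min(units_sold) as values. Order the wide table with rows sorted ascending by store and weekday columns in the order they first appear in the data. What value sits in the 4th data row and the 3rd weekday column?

With rows sorted ascending by store, row 4 is store=ST043. weekday columns in first-appearance order: Fri, Sun, Wed, Sat, Thu; column 3 is Wed.
Long rows with store=ST043, weekday=Wed: min(117, 426, 104) = 104.

104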